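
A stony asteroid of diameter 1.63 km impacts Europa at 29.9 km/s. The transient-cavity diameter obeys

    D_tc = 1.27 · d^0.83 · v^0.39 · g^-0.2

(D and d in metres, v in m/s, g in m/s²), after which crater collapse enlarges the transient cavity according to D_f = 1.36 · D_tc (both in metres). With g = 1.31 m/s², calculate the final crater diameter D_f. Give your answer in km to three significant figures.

In SI: d = 1630 m, v = 29900 m/s.
d^0.83 = 1630^0.83 = 463.6
v^0.39 = 29900^0.39 = 55.66
g^-0.2 = 1.31^-0.2 = 0.9474
D_tc = 1.27 × 463.6 × 55.66 × 0.9474 = 31050 m
D_f = 1.36 × 31050 = 42228 m
     = 42.23 km

D_f ≈ 42.2 km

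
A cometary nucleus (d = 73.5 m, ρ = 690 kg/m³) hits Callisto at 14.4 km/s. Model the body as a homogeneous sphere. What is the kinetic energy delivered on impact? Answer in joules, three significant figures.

E ≈ 1.49 × 10^16 J

v = 14400 m/s.
Mass m = (π/6) ρ d³ = (π/6) × 690 × (73.5)³ = 1.435 × 10^8 kg
E = ½ m v² = 0.5 × 1.435 × 10^8 × (14400)² = 1.488 × 10^16 J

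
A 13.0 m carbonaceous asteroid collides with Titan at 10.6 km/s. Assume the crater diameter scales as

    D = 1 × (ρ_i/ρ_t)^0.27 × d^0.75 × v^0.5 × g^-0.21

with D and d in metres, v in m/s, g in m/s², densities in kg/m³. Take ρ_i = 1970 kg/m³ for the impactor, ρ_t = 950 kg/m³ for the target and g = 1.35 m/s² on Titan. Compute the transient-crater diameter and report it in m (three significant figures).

D ≈ 806 m

In SI units: v = 10600 m/s.
(ρ_i/ρ_t)^0.27 = (1970/950)^0.27 = 1.218
d^0.75 = 13^0.75 = 6.846
v^0.5 = 10600^0.5 = 103.0
g^-0.21 = 1.35^-0.21 = 0.9389
D = 1 × 1.218 × 6.846 × 103.0 × 0.9389 = 806.4 m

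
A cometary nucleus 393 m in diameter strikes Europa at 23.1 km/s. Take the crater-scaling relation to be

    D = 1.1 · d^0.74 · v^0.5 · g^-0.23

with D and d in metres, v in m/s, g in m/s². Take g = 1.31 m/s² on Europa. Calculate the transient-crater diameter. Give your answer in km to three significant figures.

In SI units: v = 23100 m/s.
d^0.74 = 393^0.74 = 83.15
v^0.5 = 23100^0.5 = 152.0
g^-0.23 = 1.31^-0.23 = 0.9398
D = 1.1 × 83.15 × 152.0 × 0.9398 = 13066 m
   = 13.07 km

D ≈ 13.1 km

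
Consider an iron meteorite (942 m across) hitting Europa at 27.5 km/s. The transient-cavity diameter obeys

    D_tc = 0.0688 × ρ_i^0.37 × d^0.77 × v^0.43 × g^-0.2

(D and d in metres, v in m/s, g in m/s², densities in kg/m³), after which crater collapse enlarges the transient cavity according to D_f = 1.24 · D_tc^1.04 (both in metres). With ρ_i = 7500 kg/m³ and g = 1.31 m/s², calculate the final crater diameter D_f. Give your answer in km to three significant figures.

D_f ≈ 52.3 km

v = 27500 m/s.
ρ_i^0.37 = 7500^0.37 = 27.15
d^0.77 = 942^0.77 = 195.0
v^0.43 = 27500^0.43 = 81.08
g^-0.2 = 1.31^-0.2 = 0.9474
D_tc = 0.0688 × 27.15 × 195.0 × 81.08 × 0.9474 = 27980 m
D_f = 1.24 × (27980)^1.04 = 52257 m
     = 52.26 km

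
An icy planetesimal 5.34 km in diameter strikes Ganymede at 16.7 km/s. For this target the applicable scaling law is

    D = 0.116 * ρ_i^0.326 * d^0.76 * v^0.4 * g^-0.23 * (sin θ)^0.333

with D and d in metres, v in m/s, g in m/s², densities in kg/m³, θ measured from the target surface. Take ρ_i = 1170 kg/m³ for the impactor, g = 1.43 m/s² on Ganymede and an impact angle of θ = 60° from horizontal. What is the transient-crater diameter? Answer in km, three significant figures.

D ≈ 33.9 km

In SI units: d = 5340 m, v = 16700 m/s.
ρ_i^0.326 = 1170^0.326 = 10.01
d^0.76 = 5340^0.76 = 680.7
v^0.4 = 16700^0.4 = 48.87
g^-0.23 = 1.43^-0.23 = 0.9210
(sin 60°)^0.333 = 0.8660^0.333 = 0.9532
D = 0.116 × 10.01 × 680.7 × 48.87 × 0.9210 × 0.9532 = 33910 m
   = 33.91 km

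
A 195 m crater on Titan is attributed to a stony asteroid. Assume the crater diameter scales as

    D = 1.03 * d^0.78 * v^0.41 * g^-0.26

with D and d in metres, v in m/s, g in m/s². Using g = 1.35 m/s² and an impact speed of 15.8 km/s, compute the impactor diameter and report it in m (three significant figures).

d ≈ 5.70 m

Rearranging for d: d = [D / (1.03 · 15800^0.41 · 1.35^-0.26)]^(1/0.78).
15800^0.41 = 52.66
1.35^-0.26 = 0.9249
Denominator = 1.03 × 52.66 × 0.9249 = 50.17
D / 50.17 = 195 / 50.17 = 3.887
d = 3.887^(1/0.78) = 3.887^1.2821 = 5.701 m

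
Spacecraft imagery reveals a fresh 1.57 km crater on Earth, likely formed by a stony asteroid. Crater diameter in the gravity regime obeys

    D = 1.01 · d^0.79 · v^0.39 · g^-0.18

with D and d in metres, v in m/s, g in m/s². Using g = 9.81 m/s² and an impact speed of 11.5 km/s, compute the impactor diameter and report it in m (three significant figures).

d ≈ 183 m

Rearranging for d: d = [D / (1.01 · 11500^0.39 · 9.81^-0.18)]^(1/0.79).
D = 1570 m.
11500^0.39 = 38.34
9.81^-0.18 = 0.6630
Denominator = 1.01 × 38.34 × 0.6630 = 25.67
D / 25.67 = 1570 / 25.67 = 61.16
d = 61.16^(1/0.79) = 61.16^1.2658 = 182.5 m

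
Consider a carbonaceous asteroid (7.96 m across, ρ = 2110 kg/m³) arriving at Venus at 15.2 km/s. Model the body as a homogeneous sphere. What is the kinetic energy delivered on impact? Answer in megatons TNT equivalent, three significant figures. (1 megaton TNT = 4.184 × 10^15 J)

v = 15200 m/s.
Mass m = (π/6) ρ d³ = (π/6) × 2110 × (7.96)³ = 5.572 × 10^5 kg
E = ½ m v² = 0.5 × 5.572 × 10^5 × (15200)² = 6.437 × 10^13 J
   = 6.437 × 10^13 / 4.184×10^15 = 0.01538 Mt

E ≈ 0.0154 Mt TNT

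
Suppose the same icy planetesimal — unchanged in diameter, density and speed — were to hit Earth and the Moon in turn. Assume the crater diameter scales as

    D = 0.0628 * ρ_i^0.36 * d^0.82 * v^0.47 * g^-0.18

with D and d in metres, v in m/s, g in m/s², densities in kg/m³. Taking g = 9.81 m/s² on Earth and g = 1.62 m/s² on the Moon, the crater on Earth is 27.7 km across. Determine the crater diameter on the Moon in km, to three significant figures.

D ≈ 38.3 km

All impactor-dependent factors cancel in the ratio, leaving D_Moon/D_Earth = (g_Moon/g_Earth)^-0.18.
(1.62/9.81)^-0.18 = 0.1651^-0.18 = 1.383
D_Moon = 1.383 × 27.7 km = 38.3 km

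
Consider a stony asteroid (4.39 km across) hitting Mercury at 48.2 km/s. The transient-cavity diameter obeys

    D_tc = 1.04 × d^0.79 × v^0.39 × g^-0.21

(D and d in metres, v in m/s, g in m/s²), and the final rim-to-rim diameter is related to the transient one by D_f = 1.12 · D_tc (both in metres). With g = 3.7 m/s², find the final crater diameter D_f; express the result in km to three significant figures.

D_f ≈ 44.8 km

In SI: d = 4390 m, v = 48200 m/s.
d^0.79 = 4390^0.79 = 754.3
v^0.39 = 48200^0.39 = 67.05
g^-0.21 = 3.7^-0.21 = 0.7598
D_tc = 1.04 × 754.3 × 67.05 × 0.7598 = 39960 m
D_f = 1.12 × 39960 = 44755 m
     = 44.76 km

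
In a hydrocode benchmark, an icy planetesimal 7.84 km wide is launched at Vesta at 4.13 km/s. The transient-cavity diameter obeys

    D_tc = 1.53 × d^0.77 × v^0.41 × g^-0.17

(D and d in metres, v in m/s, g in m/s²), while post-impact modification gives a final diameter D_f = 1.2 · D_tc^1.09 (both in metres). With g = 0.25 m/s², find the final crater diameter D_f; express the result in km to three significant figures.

In SI: d = 7840 m, v = 4130 m/s.
d^0.77 = 7840^0.77 = 996.8
v^0.41 = 4130^0.41 = 30.38
g^-0.17 = 0.25^-0.17 = 1.266
D_tc = 1.53 × 996.8 × 30.38 × 1.266 = 58660 m
D_f = 1.2 × (58660)^1.09 = 1.891 × 10^5 m
     = 189.1 km

D_f ≈ 189 km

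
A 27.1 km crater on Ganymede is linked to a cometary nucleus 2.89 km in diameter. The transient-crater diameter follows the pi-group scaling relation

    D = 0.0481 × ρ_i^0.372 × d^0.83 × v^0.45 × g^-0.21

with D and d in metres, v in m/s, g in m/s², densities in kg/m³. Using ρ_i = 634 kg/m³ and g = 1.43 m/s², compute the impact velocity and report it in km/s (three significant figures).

v ≈ 14.2 km/s

Rearranging for v: v = [D / (0.0481 · 634^0.372 · 2890^0.83 · 1.43^-0.21)]^(1/0.45).
D = 27100 m.
634^0.372 = 11.02
2890^0.83 = 745.7
1.43^-0.21 = 0.9276
Denominator = 0.0481 × 11.02 × 745.7 × 0.9276 = 366.6
D / 366.6 = 27100 / 366.6 = 73.92
v = 73.92^(1/0.45) = 73.92^2.2222 = 14216 m/s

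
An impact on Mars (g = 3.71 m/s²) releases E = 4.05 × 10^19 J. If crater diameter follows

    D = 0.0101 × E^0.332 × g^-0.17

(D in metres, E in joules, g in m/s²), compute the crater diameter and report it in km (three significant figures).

E^0.332 = (4.05 × 10^19)^0.332 = 3.234 × 10^6
g^-0.17 = 3.71^-0.17 = 0.8002
D = 0.0101 × 3.234 × 10^6 × 0.8002 = 26137 m
   = 26.14 km

D ≈ 26.1 km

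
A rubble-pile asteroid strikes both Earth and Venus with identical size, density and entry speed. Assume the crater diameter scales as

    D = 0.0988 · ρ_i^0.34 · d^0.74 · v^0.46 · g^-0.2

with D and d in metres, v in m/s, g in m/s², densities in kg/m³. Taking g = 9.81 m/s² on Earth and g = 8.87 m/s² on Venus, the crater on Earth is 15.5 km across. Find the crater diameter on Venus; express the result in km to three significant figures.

All impactor-dependent factors cancel in the ratio, leaving D_Venus/D_Earth = (g_Venus/g_Earth)^-0.2.
(8.87/9.81)^-0.2 = 0.9042^-0.2 = 1.020
D_Venus = 1.020 × 15.5 km = 15.8 km

D ≈ 15.8 km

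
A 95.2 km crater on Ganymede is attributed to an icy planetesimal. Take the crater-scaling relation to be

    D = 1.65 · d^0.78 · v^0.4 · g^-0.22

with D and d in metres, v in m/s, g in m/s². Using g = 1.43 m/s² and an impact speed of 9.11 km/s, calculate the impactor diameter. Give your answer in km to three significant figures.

d ≈ 13.1 km

Rearranging for d: d = [D / (1.65 · 9110^0.4 · 1.43^-0.22)]^(1/0.78).
D = 95200 m.
9110^0.4 = 38.35
1.43^-0.22 = 0.9243
Denominator = 1.65 × 38.35 × 0.9243 = 58.49
D / 58.49 = 95200 / 58.49 = 1628
d = 1628^(1/0.78) = 1628^1.2821 = 13112 m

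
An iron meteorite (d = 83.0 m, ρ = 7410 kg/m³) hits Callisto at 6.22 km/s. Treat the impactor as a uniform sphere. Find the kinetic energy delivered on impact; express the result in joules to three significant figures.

E ≈ 4.29 × 10^16 J

v = 6220 m/s.
Mass m = (π/6) ρ d³ = (π/6) × 7410 × (83)³ = 2.218 × 10^9 kg
E = ½ m v² = 0.5 × 2.218 × 10^9 × (6220)² = 4.291 × 10^16 J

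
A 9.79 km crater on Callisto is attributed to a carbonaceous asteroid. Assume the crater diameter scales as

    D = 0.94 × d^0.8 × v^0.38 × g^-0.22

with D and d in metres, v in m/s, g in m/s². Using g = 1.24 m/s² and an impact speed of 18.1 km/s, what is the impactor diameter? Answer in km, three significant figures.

d ≈ 1.06 km

Rearranging for d: d = [D / (0.94 · 18100^0.38 · 1.24^-0.22)]^(1/0.8).
D = 9790 m.
18100^0.38 = 41.49
1.24^-0.22 = 0.9538
Denominator = 0.94 × 41.49 × 0.9538 = 37.20
D / 37.20 = 9790 / 37.20 = 263.2
d = 263.2^(1/0.8) = 263.2^1.25 = 1060 m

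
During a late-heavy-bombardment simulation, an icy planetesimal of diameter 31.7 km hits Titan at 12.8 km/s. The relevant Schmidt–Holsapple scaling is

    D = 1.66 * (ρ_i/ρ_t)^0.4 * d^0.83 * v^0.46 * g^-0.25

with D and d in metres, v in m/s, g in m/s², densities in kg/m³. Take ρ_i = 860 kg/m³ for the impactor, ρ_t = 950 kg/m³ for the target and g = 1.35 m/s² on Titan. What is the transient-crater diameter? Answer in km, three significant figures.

In SI units: d = 31700 m, v = 12800 m/s.
(ρ_i/ρ_t)^0.4 = (860/950)^0.4 = 0.9610
d^0.83 = 31700^0.83 = 5444
v^0.46 = 12800^0.46 = 77.50
g^-0.25 = 1.35^-0.25 = 0.9277
D = 1.66 × 0.9610 × 5444 × 77.50 × 0.9277 = 6.244 × 10^5 m
   = 624.4 km

D ≈ 624 km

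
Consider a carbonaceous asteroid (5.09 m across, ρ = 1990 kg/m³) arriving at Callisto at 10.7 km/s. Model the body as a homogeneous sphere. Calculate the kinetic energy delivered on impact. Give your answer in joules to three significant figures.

E ≈ 7.87 × 10^12 J

v = 10700 m/s.
Mass m = (π/6) ρ d³ = (π/6) × 1990 × (5.09)³ = 1.374 × 10^5 kg
E = ½ m v² = 0.5 × 1.374 × 10^5 × (10700)² = 7.865 × 10^12 J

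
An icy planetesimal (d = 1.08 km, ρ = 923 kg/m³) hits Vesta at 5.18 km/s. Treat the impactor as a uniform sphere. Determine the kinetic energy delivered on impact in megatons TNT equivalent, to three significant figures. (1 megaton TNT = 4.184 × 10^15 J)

E ≈ 1950 Mt TNT

d = 1080 m; v = 5180 m/s.
Mass m = (π/6) ρ d³ = (π/6) × 923 × (1080)³ = 6.088 × 10^11 kg
E = ½ m v² = 0.5 × 6.088 × 10^11 × (5180)² = 8.168 × 10^18 J
   = 8.168 × 10^18 / 4.184×10^15 = 1952 Mt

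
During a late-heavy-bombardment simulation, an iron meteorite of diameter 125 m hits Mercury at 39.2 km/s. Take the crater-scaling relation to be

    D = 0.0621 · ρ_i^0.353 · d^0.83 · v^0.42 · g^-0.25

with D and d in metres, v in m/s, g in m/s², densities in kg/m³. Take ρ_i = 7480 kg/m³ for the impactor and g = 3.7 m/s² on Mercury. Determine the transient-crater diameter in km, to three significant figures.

D ≈ 4.88 km

In SI units: v = 39200 m/s.
ρ_i^0.353 = 7480^0.353 = 23.31
d^0.83 = 125^0.83 = 55.01
v^0.42 = 39200^0.42 = 84.95
g^-0.25 = 3.7^-0.25 = 0.7210
D = 0.0621 × 23.31 × 55.01 × 84.95 × 0.7210 = 4877 m
   = 4.877 km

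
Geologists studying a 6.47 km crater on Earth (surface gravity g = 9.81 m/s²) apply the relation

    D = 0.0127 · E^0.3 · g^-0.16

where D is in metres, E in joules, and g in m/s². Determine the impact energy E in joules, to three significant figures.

E ≈ 3.57 × 10^19 J

Rearranging: E = [D / (0.0127 · g^-0.16)]^(1/0.3).
D = 6470 m.
g^-0.16 = 9.81^-0.16 = 0.6940
D / (0.0127 × 0.6940) = 6470 / (8.814 × 10^-3) = 7.341 × 10^5
E = (7.341 × 10^5)^3.3333 = 3.567 × 10^19 J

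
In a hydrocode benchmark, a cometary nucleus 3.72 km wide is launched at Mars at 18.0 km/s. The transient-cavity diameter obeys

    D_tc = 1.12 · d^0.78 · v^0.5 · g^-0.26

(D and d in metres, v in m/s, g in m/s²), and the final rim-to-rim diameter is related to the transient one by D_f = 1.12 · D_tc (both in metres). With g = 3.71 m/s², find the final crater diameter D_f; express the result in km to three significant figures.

D_f ≈ 73.0 km

In SI: d = 3720 m, v = 18000 m/s.
d^0.78 = 3720^0.78 = 609.6
v^0.5 = 18000^0.5 = 134.2
g^-0.26 = 3.71^-0.26 = 0.7112
D_tc = 1.12 × 609.6 × 134.2 × 0.7112 = 65160 m
D_f = 1.12 × 65160 = 72979 m
     = 72.98 km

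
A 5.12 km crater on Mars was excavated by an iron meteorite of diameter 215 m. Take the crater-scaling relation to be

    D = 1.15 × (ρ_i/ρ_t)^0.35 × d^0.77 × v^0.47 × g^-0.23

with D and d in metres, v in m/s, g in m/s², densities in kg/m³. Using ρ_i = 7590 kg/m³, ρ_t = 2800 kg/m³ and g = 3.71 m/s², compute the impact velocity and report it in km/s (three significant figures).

Rearranging for v: v = [D / (1.15 · (7590/2800)^0.35 · 215^0.77 · 3.71^-0.23)]^(1/0.47).
D = 5120 m.
(7590/2800)^0.35 = 1.418
215^0.77 = 62.51
3.71^-0.23 = 0.7397
Denominator = 1.15 × 1.418 × 62.51 × 0.7397 = 75.40
D / 75.40 = 5120 / 75.40 = 67.90
v = 67.90^(1/0.47) = 67.90^2.1277 = 7901 m/s

v ≈ 7.90 km/s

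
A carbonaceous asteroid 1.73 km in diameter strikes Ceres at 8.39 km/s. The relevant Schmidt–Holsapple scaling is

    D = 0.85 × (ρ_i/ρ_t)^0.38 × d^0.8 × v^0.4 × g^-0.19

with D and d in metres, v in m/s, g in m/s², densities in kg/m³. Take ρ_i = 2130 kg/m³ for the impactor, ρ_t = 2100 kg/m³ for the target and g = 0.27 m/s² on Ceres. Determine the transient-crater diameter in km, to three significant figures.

In SI units: d = 1730 m, v = 8390 m/s.
(ρ_i/ρ_t)^0.38 = (2130/2100)^0.38 = 1.005
d^0.8 = 1730^0.8 = 389.4
v^0.4 = 8390^0.4 = 37.11
g^-0.19 = 0.27^-0.19 = 1.282
D = 0.85 × 1.005 × 389.4 × 37.11 × 1.282 = 15826 m
   = 15.83 km

D ≈ 15.8 km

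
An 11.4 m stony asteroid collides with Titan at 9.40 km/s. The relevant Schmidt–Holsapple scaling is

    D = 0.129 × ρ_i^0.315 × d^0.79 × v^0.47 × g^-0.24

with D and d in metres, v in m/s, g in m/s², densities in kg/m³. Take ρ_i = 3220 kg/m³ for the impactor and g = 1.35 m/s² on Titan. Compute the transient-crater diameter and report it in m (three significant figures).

D ≈ 770 m

In SI units: v = 9400 m/s.
ρ_i^0.315 = 3220^0.315 = 12.73
d^0.79 = 11.4^0.79 = 6.838
v^0.47 = 9400^0.47 = 73.68
g^-0.24 = 1.35^-0.24 = 0.9305
D = 0.129 × 12.73 × 6.838 × 73.68 × 0.9305 = 769.9 m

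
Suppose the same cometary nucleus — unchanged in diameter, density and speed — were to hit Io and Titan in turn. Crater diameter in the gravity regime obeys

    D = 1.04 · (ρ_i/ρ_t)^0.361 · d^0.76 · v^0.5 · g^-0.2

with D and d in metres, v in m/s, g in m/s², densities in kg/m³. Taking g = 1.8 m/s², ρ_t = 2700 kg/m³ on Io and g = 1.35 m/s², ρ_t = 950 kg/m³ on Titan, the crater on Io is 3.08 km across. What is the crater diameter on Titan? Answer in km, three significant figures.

The impactor-only factors (d, v, ρ_i) cancel in the ratio, leaving D_Titan/D_Io = (g_Titan/g_Io)^-0.2 · (ρ_t,Io/ρ_t,Titan)^0.361.
(1.35/1.8)^-0.2 = 0.7500^-0.2 = 1.059
(2700/950)^0.361 = 2.842^0.361 = 1.458
Ratio = 1.059 × 1.458 = 1.544
D_Titan = 1.544 × 3.08 km = 4.76 km

D ≈ 4.76 km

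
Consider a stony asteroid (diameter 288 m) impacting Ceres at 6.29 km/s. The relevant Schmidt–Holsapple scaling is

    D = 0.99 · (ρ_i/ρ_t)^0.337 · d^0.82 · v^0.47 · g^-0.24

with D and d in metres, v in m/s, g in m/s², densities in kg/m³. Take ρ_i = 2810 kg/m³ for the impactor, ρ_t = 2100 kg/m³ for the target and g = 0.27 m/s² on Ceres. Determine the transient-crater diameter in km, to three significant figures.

In SI units: v = 6290 m/s.
(ρ_i/ρ_t)^0.337 = (2810/2100)^0.337 = 1.103
d^0.82 = 288^0.82 = 103.9
v^0.47 = 6290^0.47 = 61.01
g^-0.24 = 0.27^-0.24 = 1.369
D = 0.99 × 1.103 × 103.9 × 61.01 × 1.369 = 9476 m
   = 9.476 km

D ≈ 9.48 km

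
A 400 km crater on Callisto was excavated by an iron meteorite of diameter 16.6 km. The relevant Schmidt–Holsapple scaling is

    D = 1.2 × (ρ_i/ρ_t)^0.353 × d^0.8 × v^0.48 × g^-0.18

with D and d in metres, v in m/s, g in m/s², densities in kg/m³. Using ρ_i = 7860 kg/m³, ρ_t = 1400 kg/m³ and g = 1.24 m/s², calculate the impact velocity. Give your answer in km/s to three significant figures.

Rearranging for v: v = [D / (1.2 · (7860/1400)^0.353 · 16600^0.8 · 1.24^-0.18)]^(1/0.48).
D = 400000 m.
(7860/1400)^0.353 = 1.839
16600^0.8 = 2377
1.24^-0.18 = 0.9620
Denominator = 1.2 × 1.839 × 2377 × 0.9620 = 5046
D / 5046 = 400000 / 5046 = 79.27
v = 79.27^(1/0.48) = 79.27^2.0833 = 9045 m/s

v ≈ 9.05 km/s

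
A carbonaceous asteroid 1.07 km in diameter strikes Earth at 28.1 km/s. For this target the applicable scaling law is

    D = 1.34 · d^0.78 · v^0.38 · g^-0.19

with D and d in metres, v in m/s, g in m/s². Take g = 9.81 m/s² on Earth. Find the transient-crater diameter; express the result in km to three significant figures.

In SI units: d = 1070 m, v = 28100 m/s.
d^0.78 = 1070^0.78 = 230.6
v^0.38 = 28100^0.38 = 49.04
g^-0.19 = 9.81^-0.19 = 0.6480
D = 1.34 × 230.6 × 49.04 × 0.6480 = 9820 m
   = 9.820 km

D ≈ 9.82 km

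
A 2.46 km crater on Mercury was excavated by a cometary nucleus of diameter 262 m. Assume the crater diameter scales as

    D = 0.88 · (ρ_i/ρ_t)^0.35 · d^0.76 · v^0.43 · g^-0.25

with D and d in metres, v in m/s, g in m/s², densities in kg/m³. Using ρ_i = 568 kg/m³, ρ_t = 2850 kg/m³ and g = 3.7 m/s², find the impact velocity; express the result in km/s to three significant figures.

v ≈ 43.8 km/s

Rearranging for v: v = [D / (0.88 · (568/2850)^0.35 · 262^0.76 · 3.7^-0.25)]^(1/0.43).
D = 2460 m.
(568/2850)^0.35 = 0.5686
262^0.76 = 68.85
3.7^-0.25 = 0.7210
Denominator = 0.88 × 0.5686 × 68.85 × 0.7210 = 24.84
D / 24.84 = 2460 / 24.84 = 99.03
v = 99.03^(1/0.43) = 99.03^2.3256 = 43788 m/s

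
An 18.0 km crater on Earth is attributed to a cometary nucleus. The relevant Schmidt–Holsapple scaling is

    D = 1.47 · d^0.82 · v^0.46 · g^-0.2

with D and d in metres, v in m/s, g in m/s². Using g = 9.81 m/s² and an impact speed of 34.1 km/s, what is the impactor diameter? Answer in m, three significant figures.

d ≈ 484 m

Rearranging for d: d = [D / (1.47 · 34100^0.46 · 9.81^-0.2)]^(1/0.82).
D = 18000 m.
34100^0.46 = 121.6
9.81^-0.2 = 0.6334
Denominator = 1.47 × 121.6 × 0.6334 = 113.2
D / 113.2 = 18000 / 113.2 = 159.0
d = 159.0^(1/0.82) = 159.0^1.2195 = 483.7 m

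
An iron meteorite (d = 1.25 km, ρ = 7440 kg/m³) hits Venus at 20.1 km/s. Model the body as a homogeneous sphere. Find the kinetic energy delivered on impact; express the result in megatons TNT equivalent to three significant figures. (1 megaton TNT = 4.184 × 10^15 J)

E ≈ 3.67 × 10^5 Mt TNT

d = 1250 m; v = 20100 m/s.
Mass m = (π/6) ρ d³ = (π/6) × 7440 × (1250)³ = 7.609 × 10^12 kg
E = ½ m v² = 0.5 × 7.609 × 10^12 × (20100)² = 1.537 × 10^21 J
   = 1.537 × 10^21 / 4.184×10^15 = 3.674 × 10^5 Mt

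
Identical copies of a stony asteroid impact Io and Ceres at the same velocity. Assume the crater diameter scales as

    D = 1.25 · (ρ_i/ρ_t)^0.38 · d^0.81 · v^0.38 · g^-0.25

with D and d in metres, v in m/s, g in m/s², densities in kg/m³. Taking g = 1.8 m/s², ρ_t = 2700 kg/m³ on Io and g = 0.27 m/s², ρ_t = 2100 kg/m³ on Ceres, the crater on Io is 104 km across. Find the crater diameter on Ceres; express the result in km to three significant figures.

D ≈ 184 km

The impactor-only factors (d, v, ρ_i) cancel in the ratio, leaving D_Ceres/D_Io = (g_Ceres/g_Io)^-0.25 · (ρ_t,Io/ρ_t,Ceres)^0.38.
(0.27/1.8)^-0.25 = 0.1500^-0.25 = 1.607
(2700/2100)^0.38 = 1.286^0.38 = 1.100
Ratio = 1.607 × 1.100 = 1.768
D_Ceres = 1.768 × 104 km = 184 km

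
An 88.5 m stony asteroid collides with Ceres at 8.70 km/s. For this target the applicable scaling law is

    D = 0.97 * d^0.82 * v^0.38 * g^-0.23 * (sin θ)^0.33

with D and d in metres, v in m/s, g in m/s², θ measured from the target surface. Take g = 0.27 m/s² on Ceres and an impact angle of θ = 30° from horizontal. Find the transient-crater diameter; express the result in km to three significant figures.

D ≈ 1.29 km

In SI units: v = 8700 m/s.
d^0.82 = 88.5^0.82 = 39.49
v^0.38 = 8700^0.38 = 31.41
g^-0.23 = 0.27^-0.23 = 1.351
(sin 30°)^0.33 = 0.5000^0.33 = 0.7955
D = 0.97 × 39.49 × 31.41 × 1.351 × 0.7955 = 1293 m
   = 1.293 km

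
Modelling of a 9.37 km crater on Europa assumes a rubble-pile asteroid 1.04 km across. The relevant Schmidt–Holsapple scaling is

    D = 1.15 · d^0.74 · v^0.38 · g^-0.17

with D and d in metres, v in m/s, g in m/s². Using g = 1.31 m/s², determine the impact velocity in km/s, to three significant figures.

Rearranging for v: v = [D / (1.15 · 1040^0.74 · 1.31^-0.17)]^(1/0.38).
D = 9370 m.
1040^0.74 = 170.8
1.31^-0.17 = 0.9551
Denominator = 1.15 × 170.8 × 0.9551 = 187.6
D / 187.6 = 9370 / 187.6 = 49.95
v = 49.95^(1/0.38) = 49.95^2.6316 = 29503 m/s

v ≈ 29.5 km/s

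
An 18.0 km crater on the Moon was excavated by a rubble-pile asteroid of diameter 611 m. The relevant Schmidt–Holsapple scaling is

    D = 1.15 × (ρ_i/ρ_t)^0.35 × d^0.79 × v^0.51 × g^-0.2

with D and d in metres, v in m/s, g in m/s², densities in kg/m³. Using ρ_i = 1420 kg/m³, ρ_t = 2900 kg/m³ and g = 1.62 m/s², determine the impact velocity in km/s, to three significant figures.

v ≈ 16.0 km/s

Rearranging for v: v = [D / (1.15 · (1420/2900)^0.35 · 611^0.79 · 1.62^-0.2)]^(1/0.51).
D = 18000 m.
(1420/2900)^0.35 = 0.7789
611^0.79 = 158.8
1.62^-0.2 = 0.9080
Denominator = 1.15 × 0.7789 × 158.8 × 0.9080 = 129.2
D / 129.2 = 18000 / 129.2 = 139.3
v = 139.3^(1/0.51) = 139.3^1.9608 = 15990 m/s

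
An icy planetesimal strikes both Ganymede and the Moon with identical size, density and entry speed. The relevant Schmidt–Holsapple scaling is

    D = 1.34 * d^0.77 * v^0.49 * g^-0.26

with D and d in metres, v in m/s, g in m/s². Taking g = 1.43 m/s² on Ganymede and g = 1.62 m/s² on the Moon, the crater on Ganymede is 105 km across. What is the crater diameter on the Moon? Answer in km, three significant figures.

All impactor-dependent factors cancel in the ratio, leaving D_Moon/D_Ganymede = (g_Moon/g_Ganymede)^-0.26.
(1.62/1.43)^-0.26 = 1.133^-0.26 = 0.9681
D_Moon = 0.9681 × 105 km = 102 km

D ≈ 102 km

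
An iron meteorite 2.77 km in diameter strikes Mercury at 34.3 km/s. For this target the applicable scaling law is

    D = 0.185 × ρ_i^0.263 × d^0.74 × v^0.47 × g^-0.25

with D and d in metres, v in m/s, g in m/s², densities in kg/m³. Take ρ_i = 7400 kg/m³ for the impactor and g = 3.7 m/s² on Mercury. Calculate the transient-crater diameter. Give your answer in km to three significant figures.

In SI units: d = 2770 m, v = 34300 m/s.
ρ_i^0.263 = 7400^0.263 = 10.41
d^0.74 = 2770^0.74 = 352.7
v^0.47 = 34300^0.47 = 135.4
g^-0.25 = 3.7^-0.25 = 0.7210
D = 0.185 × 10.41 × 352.7 × 135.4 × 0.7210 = 66310 m
   = 66.31 km

D ≈ 66.3 km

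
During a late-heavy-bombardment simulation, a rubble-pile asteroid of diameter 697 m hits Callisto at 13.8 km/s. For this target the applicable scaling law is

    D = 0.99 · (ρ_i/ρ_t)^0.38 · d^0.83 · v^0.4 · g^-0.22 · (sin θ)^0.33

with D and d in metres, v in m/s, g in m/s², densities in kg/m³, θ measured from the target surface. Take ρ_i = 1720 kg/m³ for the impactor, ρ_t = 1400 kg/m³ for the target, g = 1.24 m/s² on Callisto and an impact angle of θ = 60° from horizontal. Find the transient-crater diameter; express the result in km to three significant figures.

D ≈ 10.1 km

In SI units: v = 13800 m/s.
(ρ_i/ρ_t)^0.38 = (1720/1400)^0.38 = 1.081
d^0.83 = 697^0.83 = 229.0
v^0.4 = 13800^0.4 = 45.28
g^-0.22 = 1.24^-0.22 = 0.9538
(sin 60°)^0.33 = 0.8660^0.33 = 0.9536
D = 0.99 × 1.081 × 229.0 × 45.28 × 0.9538 × 0.9536 = 10093 m
   = 10.09 km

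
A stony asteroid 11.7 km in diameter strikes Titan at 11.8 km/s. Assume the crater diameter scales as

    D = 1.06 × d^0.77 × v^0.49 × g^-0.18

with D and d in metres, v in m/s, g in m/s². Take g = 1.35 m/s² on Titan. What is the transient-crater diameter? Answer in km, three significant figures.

D ≈ 135 km

In SI units: d = 11700 m, v = 11800 m/s.
d^0.77 = 11700^0.77 = 1357
v^0.49 = 11800^0.49 = 98.91
g^-0.18 = 1.35^-0.18 = 0.9474
D = 1.06 × 1357 × 98.91 × 0.9474 = 1.348 × 10^5 m
   = 134.8 km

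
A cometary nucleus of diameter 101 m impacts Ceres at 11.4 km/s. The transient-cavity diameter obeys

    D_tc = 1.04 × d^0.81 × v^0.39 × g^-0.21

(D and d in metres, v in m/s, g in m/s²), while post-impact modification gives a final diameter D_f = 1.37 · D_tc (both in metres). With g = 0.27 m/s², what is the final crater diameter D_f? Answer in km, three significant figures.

v = 11400 m/s.
d^0.81 = 101^0.81 = 42.02
v^0.39 = 11400^0.39 = 38.21
g^-0.21 = 0.27^-0.21 = 1.316
D_tc = 1.04 × 42.02 × 38.21 × 1.316 = 2197 m
D_f = 1.37 × 2197 = 3010 m
     = 3.010 km

D_f ≈ 3.01 km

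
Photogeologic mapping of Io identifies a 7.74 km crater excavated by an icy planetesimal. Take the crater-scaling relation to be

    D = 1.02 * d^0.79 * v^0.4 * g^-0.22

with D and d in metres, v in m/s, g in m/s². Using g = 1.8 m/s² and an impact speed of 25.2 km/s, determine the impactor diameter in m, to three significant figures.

Rearranging for d: d = [D / (1.02 · 25200^0.4 · 1.8^-0.22)]^(1/0.79).
D = 7740 m.
25200^0.4 = 57.62
1.8^-0.22 = 0.8787
Denominator = 1.02 × 57.62 × 0.8787 = 51.64
D / 51.64 = 7740 / 51.64 = 149.9
d = 149.9^(1/0.79) = 149.9^1.2658 = 567.7 m

d ≈ 568 m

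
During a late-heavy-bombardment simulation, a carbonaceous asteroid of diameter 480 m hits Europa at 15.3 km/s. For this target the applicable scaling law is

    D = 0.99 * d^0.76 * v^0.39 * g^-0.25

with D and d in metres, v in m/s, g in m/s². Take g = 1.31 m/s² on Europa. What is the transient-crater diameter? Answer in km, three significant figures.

D ≈ 4.33 km

In SI units: v = 15300 m/s.
d^0.76 = 480^0.76 = 109.1
v^0.39 = 15300^0.39 = 42.86
g^-0.25 = 1.31^-0.25 = 0.9347
D = 0.99 × 109.1 × 42.86 × 0.9347 = 4327 m
   = 4.327 km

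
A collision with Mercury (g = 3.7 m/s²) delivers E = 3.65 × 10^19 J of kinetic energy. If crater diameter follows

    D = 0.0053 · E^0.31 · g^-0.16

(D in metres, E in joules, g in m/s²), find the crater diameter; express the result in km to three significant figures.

E^0.31 = (3.65 × 10^19)^0.31 = 1.160 × 10^6
g^-0.16 = 3.7^-0.16 = 0.8111
D = 0.0053 × 1.160 × 10^6 × 0.8111 = 4987 m
   = 4.987 km

D ≈ 4.99 km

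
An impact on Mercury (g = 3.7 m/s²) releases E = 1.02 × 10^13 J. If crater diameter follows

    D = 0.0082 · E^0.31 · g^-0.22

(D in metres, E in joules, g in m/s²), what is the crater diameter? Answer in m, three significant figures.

D ≈ 66.3 m

E^0.31 = (1.02 × 10^13)^0.31 = 1.078 × 10^4
g^-0.22 = 3.7^-0.22 = 0.7499
D = 0.0082 × 1.078 × 10^4 × 0.7499 = 66.29 m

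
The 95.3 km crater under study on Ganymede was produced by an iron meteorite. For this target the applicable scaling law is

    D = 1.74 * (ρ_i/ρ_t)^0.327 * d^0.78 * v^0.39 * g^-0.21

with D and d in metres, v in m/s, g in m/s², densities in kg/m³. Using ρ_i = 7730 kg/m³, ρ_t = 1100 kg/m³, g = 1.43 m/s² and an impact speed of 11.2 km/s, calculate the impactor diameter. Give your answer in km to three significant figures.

Rearranging for d: d = [D / (1.74 · (7730/1100)^0.327 · 11200^0.39 · 1.43^-0.21)]^(1/0.78).
D = 95300 m.
(7730/1100)^0.327 = 1.892
11200^0.39 = 37.95
1.43^-0.21 = 0.9276
Denominator = 1.74 × 1.892 × 37.95 × 0.9276 = 115.9
D / 115.9 = 95300 / 115.9 = 822.3
d = 822.3^(1/0.78) = 822.3^1.2821 = 5462 m

d ≈ 5.46 km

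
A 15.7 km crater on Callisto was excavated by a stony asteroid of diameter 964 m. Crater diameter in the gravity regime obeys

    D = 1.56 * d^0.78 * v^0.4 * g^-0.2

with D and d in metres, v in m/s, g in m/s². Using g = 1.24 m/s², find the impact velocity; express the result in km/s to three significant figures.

v ≈ 17.2 km/s

Rearranging for v: v = [D / (1.56 · 964^0.78 · 1.24^-0.2)]^(1/0.4).
D = 15700 m.
964^0.78 = 212.6
1.24^-0.2 = 0.9579
Denominator = 1.56 × 212.6 × 0.9579 = 317.7
D / 317.7 = 15700 / 317.7 = 49.42
v = 49.42^(1/0.4) = 49.42^2.5 = 17169 m/s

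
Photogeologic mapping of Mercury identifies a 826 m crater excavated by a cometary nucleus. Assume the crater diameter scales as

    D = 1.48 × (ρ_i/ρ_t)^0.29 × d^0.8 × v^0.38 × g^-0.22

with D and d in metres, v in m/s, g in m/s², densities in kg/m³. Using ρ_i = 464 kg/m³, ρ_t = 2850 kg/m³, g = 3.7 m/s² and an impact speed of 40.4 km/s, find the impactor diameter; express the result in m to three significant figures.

d ≈ 48.7 m

Rearranging for d: d = [D / (1.48 · (464/2850)^0.29 · 40400^0.38 · 3.7^-0.22)]^(1/0.8).
(464/2850)^0.29 = 0.5907
40400^0.38 = 56.29
3.7^-0.22 = 0.7499
Denominator = 1.48 × 0.5907 × 56.29 × 0.7499 = 36.90
D / 36.90 = 826 / 36.90 = 22.38
d = 22.38^(1/0.8) = 22.38^1.25 = 48.68 m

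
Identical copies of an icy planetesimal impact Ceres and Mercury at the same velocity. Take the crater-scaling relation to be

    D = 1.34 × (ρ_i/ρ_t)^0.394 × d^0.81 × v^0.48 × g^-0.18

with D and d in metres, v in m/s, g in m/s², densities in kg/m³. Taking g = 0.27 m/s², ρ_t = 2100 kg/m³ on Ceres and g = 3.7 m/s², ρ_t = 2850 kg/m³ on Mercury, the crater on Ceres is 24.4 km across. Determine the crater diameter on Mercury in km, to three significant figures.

The impactor-only factors (d, v, ρ_i) cancel in the ratio, leaving D_Mercury/D_Ceres = (g_Mercury/g_Ceres)^-0.18 · (ρ_t,Ceres/ρ_t,Mercury)^0.394.
(3.7/0.27)^-0.18 = 13.70^-0.18 = 0.6243
(2100/2850)^0.394 = 0.7368^0.394 = 0.8866
Ratio = 0.6243 × 0.8866 = 0.5535
D_Mercury = 0.5535 × 24.4 km = 13.5 km

D ≈ 13.5 km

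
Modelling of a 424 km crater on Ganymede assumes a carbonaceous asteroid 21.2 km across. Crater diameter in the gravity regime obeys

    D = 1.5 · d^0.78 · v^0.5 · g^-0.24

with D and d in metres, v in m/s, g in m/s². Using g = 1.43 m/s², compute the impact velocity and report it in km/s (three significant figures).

Rearranging for v: v = [D / (1.5 · 21200^0.78 · 1.43^-0.24)]^(1/0.5).
D = 424000 m.
21200^0.78 = 2369
1.43^-0.24 = 0.9177
Denominator = 1.5 × 2369 × 0.9177 = 3261
D / 3261 = 424000 / 3261 = 130.0
v = 130.0^(1/0.5) = 130.0^2 = 16900 m/s

v ≈ 16.9 km/s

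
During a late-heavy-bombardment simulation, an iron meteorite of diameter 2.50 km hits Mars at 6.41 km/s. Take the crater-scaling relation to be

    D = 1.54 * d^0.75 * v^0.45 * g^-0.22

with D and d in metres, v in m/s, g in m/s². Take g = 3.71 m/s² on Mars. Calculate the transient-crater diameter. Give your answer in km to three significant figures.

D ≈ 21.1 km

In SI units: d = 2500 m, v = 6410 m/s.
d^0.75 = 2500^0.75 = 353.6
v^0.45 = 6410^0.45 = 51.65
g^-0.22 = 3.71^-0.22 = 0.7494
D = 1.54 × 353.6 × 51.65 × 0.7494 = 21077 m
   = 21.08 km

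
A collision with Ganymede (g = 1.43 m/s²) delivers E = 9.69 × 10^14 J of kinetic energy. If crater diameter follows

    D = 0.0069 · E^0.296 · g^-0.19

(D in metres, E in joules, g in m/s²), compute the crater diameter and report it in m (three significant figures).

D ≈ 176 m

E^0.296 = (9.69 × 10^14)^0.296 = 2.729 × 10^4
g^-0.19 = 1.43^-0.19 = 0.9343
D = 0.0069 × 2.729 × 10^4 × 0.9343 = 175.9 m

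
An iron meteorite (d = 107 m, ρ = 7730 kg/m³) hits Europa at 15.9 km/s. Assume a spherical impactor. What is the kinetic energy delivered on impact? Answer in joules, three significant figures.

E ≈ 6.27 × 10^17 J

v = 15900 m/s.
Mass m = (π/6) ρ d³ = (π/6) × 7730 × (107)³ = 4.958 × 10^9 kg
E = ½ m v² = 0.5 × 4.958 × 10^9 × (15900)² = 6.267 × 10^17 J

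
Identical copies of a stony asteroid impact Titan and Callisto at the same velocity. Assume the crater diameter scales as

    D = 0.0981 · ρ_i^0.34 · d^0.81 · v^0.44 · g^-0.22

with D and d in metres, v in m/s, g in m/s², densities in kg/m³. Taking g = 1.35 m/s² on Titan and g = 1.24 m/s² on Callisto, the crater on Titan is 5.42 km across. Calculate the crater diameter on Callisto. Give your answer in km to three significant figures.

All impactor-dependent factors cancel in the ratio, leaving D_Callisto/D_Titan = (g_Callisto/g_Titan)^-0.22.
(1.24/1.35)^-0.22 = 0.9185^-0.22 = 1.019
D_Callisto = 1.019 × 5.42 km = 5.52 km

D ≈ 5.52 km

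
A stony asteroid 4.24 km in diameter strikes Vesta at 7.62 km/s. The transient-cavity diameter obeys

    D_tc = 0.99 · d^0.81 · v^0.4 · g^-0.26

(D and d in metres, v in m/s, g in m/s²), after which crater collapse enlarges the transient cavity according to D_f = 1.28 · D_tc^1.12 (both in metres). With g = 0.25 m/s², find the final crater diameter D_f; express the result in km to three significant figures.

In SI: d = 4240 m, v = 7620 m/s.
d^0.81 = 4240^0.81 = 867.3
v^0.4 = 7620^0.4 = 35.71
g^-0.26 = 0.25^-0.26 = 1.434
D_tc = 0.99 × 867.3 × 35.71 × 1.434 = 43970 m
D_f = 1.28 × (43970)^1.12 = 2.030 × 10^5 m
     = 203.0 km

D_f ≈ 203 km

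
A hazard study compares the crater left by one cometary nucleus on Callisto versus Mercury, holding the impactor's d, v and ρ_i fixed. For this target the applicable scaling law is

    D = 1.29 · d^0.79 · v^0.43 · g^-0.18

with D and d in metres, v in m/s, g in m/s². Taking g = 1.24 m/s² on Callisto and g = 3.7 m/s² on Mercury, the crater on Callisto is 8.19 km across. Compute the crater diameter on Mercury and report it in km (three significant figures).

All impactor-dependent factors cancel in the ratio, leaving D_Mercury/D_Callisto = (g_Mercury/g_Callisto)^-0.18.
(3.7/1.24)^-0.18 = 2.984^-0.18 = 0.8214
D_Mercury = 0.8214 × 8.19 km = 6.73 km

D ≈ 6.73 km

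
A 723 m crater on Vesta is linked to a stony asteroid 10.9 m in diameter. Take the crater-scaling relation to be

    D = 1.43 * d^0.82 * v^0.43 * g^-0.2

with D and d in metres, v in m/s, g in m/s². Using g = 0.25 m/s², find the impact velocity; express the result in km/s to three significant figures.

Rearranging for v: v = [D / (1.43 · 10.9^0.82 · 0.25^-0.2)]^(1/0.43).
10.9^0.82 = 7.091
0.25^-0.2 = 1.320
Denominator = 1.43 × 7.091 × 1.320 = 13.38
D / 13.38 = 723 / 13.38 = 54.04
v = 54.04^(1/0.43) = 54.04^2.3256 = 10705 m/s

v ≈ 10.7 km/s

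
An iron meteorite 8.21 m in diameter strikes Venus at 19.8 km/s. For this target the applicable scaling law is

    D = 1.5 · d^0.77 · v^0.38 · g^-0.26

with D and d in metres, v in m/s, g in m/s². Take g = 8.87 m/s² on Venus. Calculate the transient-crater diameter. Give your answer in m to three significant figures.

In SI units: v = 19800 m/s.
d^0.77 = 8.21^0.77 = 5.059
v^0.38 = 19800^0.38 = 42.93
g^-0.26 = 8.87^-0.26 = 0.5669
D = 1.5 × 5.059 × 42.93 × 0.5669 = 184.7 m

D ≈ 185 m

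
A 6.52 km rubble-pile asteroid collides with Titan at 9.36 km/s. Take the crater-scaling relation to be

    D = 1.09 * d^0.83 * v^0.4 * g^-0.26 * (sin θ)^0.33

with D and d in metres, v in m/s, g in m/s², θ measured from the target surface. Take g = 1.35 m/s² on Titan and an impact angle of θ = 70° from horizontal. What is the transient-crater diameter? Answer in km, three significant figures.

In SI units: d = 6520 m, v = 9360 m/s.
d^0.83 = 6520^0.83 = 1465
v^0.4 = 9360^0.4 = 38.77
g^-0.26 = 1.35^-0.26 = 0.9249
(sin 70°)^0.33 = 0.9397^0.33 = 0.9797
D = 1.09 × 1465 × 38.77 × 0.9249 × 0.9797 = 56098 m
   = 56.10 km

D ≈ 56.1 km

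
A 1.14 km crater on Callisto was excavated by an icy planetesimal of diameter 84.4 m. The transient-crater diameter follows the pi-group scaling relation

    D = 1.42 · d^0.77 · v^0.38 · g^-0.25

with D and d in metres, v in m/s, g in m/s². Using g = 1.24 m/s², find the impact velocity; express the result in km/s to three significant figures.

v ≈ 6.34 km/s

Rearranging for v: v = [D / (1.42 · 84.4^0.77 · 1.24^-0.25)]^(1/0.38).
D = 1140 m.
84.4^0.77 = 30.43
1.24^-0.25 = 0.9476
Denominator = 1.42 × 30.43 × 0.9476 = 40.95
D / 40.95 = 1140 / 40.95 = 27.84
v = 27.84^(1/0.38) = 27.84^2.6316 = 6336 m/s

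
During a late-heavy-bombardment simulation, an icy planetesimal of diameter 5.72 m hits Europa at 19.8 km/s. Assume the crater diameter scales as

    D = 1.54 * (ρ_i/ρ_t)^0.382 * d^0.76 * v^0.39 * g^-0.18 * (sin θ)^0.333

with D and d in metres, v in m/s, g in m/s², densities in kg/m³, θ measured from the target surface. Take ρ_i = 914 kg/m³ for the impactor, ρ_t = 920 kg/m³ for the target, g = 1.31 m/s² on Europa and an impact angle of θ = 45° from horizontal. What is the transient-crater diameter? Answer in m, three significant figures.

D ≈ 233 m

In SI units: v = 19800 m/s.
(ρ_i/ρ_t)^0.382 = (914/920)^0.382 = 0.9975
d^0.76 = 5.72^0.76 = 3.764
v^0.39 = 19800^0.39 = 47.39
g^-0.18 = 1.31^-0.18 = 0.9526
(sin 45°)^0.333 = 0.7071^0.333 = 0.8910
D = 1.54 × 0.9975 × 3.764 × 47.39 × 0.9526 × 0.8910 = 232.6 m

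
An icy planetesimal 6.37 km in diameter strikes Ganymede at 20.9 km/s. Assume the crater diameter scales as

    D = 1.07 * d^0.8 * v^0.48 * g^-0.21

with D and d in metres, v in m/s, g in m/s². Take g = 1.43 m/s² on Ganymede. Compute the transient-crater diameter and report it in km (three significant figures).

D ≈ 130 km

In SI units: d = 6370 m, v = 20900 m/s.
d^0.8 = 6370^0.8 = 1105
v^0.48 = 20900^0.48 = 118.5
g^-0.21 = 1.43^-0.21 = 0.9276
D = 1.07 × 1105 × 118.5 × 0.9276 = 1.300 × 10^5 m
   = 130.0 km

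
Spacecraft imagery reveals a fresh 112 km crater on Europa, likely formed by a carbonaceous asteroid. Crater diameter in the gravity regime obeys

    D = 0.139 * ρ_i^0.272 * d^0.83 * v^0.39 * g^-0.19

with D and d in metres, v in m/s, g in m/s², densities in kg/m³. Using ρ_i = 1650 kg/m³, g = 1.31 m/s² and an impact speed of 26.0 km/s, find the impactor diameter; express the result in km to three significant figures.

d ≈ 10.3 km

Rearranging for d: d = [D / (0.139 · 1650^0.272 · 26000^0.39 · 1.31^-0.19)]^(1/0.83).
D = 112000 m.
1650^0.272 = 7.502
26000^0.39 = 52.70
1.31^-0.19 = 0.9500
Denominator = 0.139 × 7.502 × 52.70 × 0.9500 = 52.21
D / 52.21 = 112000 / 52.21 = 2145
d = 2145^(1/0.83) = 2145^1.2048 = 10321 m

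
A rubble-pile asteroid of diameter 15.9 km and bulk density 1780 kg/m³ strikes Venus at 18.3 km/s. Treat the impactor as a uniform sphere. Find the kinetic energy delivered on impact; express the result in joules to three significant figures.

d = 15900 m; v = 18300 m/s.
Mass m = (π/6) ρ d³ = (π/6) × 1780 × (15900)³ = 3.746 × 10^15 kg
E = ½ m v² = 0.5 × 3.746 × 10^15 × (18300)² = 6.272 × 10^23 J

E ≈ 6.27 × 10^23 J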